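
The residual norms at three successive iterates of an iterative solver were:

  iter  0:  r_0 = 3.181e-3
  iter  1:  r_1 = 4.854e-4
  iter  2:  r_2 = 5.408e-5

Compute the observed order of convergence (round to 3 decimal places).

1.167

p ≈ ln(r_2/r_1) / ln(r_1/r_0)
  = ln(5.408e-5/4.854e-4) / ln(4.854e-4/3.181e-3)
  = ln(0.111413) / ln(0.152594)
  = -2.194511 / -1.879974 ≈ 1.167309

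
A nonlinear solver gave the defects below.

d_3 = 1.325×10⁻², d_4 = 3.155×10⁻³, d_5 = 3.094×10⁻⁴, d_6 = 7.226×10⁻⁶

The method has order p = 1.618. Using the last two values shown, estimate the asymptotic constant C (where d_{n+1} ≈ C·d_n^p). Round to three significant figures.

C ≈ d_6 / d_5^1.618
  = 7.226×10⁻⁶ / (3.094×10⁻⁴)^1.618
  = 7.226×10⁻⁶ / 2.09731e-06 ≈ 3.4454

3.45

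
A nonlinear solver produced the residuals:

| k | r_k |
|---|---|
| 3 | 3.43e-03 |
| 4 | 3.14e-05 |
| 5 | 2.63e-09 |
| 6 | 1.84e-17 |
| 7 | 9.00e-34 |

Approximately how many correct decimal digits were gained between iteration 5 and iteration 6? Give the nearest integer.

8

Digits gained ≈ log₁₀(r_5/r_6) = log₁₀(2.63e-09/1.84e-17) = log₁₀(1.42935e+08) ≈ 8.155.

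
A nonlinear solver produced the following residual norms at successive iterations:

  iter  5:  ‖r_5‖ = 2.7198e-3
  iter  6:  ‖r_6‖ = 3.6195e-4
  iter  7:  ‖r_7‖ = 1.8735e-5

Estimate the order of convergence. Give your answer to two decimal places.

1.47

p ≈ ln(‖r_7‖/‖r_6‖) / ln(‖r_6‖/‖r_5‖)
  = ln(1.8735e-5/3.6195e-4) / ln(3.6195e-4/2.7198e-3)
  = ln(0.0517613) / ln(0.13308)
  = -2.96111 / -2.01680 ≈ 1.46822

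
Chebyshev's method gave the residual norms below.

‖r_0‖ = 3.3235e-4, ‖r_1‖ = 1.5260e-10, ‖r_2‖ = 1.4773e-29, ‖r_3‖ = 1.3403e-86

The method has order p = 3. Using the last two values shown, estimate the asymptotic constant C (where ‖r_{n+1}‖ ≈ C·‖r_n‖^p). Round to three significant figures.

4.16

C ≈ ‖r_3‖ / ‖r_2‖^3
  = 1.3403e-86 / (1.4773e-29)^3
  = 1.3403e-86 / 3.22408e-87 ≈ 4.1572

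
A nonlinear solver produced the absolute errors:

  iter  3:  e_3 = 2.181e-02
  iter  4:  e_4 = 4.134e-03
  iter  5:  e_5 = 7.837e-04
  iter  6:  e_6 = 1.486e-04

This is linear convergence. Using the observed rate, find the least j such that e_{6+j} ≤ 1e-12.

12

Rate ρ ≈ e_6/e_5 = 1.486e-04/7.837e-04 = 0.1896.
After j more steps, e_{6+j} ≈ 1.486e-04·ρ^j; need ρ^j ≤ 1e-12/1.486e-04 = 6.72948e-09.
j ≥ ln(6.72948e-09)/ln(0.1896) = -18.8168/-1.66284 = 11.316.
So 12 more iterations are needed.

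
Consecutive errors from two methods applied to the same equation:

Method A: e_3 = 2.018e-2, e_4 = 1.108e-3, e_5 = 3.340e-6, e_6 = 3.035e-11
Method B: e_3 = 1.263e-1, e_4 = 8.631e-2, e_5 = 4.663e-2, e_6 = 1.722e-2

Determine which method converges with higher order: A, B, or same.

A

Method A: p ≈ ln(3.035e-11/3.340e-6)/ln(3.340e-6/1.108e-3) ≈ 2.00.
Method B: p ≈ ln(1.722e-2/4.663e-2)/ln(4.663e-2/8.631e-2) ≈ 1.62.
Method A has the higher order (≈2.0 vs ≈1.6).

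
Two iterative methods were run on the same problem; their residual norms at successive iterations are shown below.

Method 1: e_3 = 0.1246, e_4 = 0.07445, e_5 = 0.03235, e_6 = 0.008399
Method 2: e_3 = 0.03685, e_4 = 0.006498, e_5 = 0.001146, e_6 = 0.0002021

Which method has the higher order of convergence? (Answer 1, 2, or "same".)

1

Method 1: p ≈ ln(0.008399/0.03235)/ln(0.03235/0.07445) ≈ 1.62.
Method 2: p ≈ ln(0.0002021/0.001146)/ln(0.001146/0.006498) ≈ 1.00.
Method 1 has the higher order (≈1.6 vs ≈1.0).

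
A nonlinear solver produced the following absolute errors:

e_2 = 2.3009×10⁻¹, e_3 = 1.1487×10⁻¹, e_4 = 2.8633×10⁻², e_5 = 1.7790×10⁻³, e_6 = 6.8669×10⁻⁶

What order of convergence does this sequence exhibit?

2

Consecutive ratios: e_6/e_5 = 6.8669×10⁻⁶/1.7790×10⁻³ = 0.00385998, e_5/e_4 = 1.7790×10⁻³/2.8633×10⁻² = 0.0621311.
p ≈ ln(0.00385998)/ln(0.0621311) = -5.5571/-2.7785 ≈ 2.00.
So the convergence is quadratic (order 2).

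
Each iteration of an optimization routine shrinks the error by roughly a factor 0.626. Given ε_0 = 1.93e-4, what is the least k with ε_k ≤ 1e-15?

56

After k steps, ε_k ≈ 1.93e-4·0.626^k.
Need 0.626^k ≤ 1e-15/1.93e-4 = 5.18135e-12.
k ≥ ln(5.18135e-12)/ln(0.626) = -25.9860/-0.46840 = 55.478.
Smallest integer k = 56.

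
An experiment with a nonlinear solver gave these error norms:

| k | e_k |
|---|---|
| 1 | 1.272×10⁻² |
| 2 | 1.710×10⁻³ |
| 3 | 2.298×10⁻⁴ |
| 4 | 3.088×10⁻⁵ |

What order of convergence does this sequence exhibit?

Consecutive ratios: e_4/e_3 = 3.088×10⁻⁵/2.298×10⁻⁴ = 0.134378, e_3/e_2 = 2.298×10⁻⁴/1.710×10⁻³ = 0.134386.
p ≈ ln(0.134378)/ln(0.134386) = -2.0071/-2.0070 ≈ 1.00.
So the convergence is linear (order 1).

1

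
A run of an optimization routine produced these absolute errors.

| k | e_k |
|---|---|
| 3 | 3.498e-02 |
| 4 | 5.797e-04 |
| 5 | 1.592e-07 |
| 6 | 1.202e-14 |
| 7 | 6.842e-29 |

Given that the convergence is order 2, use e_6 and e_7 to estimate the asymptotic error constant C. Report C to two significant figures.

0.47

C ≈ e_7 / e_6^2
  = 6.842e-29 / (1.202e-14)^2
  = 6.842e-29 / 1.4448e-28 ≈ 0.47356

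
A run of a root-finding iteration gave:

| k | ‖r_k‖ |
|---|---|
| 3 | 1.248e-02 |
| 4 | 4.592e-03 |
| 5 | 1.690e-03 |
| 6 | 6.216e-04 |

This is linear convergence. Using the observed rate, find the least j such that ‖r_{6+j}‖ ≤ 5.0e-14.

24

Rate ρ ≈ ‖r_6‖/‖r_5‖ = 6.216e-04/1.690e-03 = 0.3678.
After j more steps, ‖r_{6+j}‖ ≈ 6.216e-04·ρ^j; need ρ^j ≤ 5.0e-14/6.216e-04 = 8.04376e-11.
j ≥ ln(8.04376e-11)/ln(0.3678) = -23.2435/-1.00022 = 23.238.
So 24 more iterations are needed.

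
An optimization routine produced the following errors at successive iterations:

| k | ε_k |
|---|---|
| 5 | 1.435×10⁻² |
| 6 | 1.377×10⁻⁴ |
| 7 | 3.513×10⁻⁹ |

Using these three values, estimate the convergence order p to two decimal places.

p ≈ ln(ε_7/ε_6) / ln(ε_6/ε_5)
  = ln(3.513×10⁻⁹/1.377×10⁻⁴) / ln(1.377×10⁻⁴/1.435×10⁻²)
  = ln(2.5512e-05) / ln(0.00959582)
  = -10.57636 / -4.64643 ≈ 2.27623

2.28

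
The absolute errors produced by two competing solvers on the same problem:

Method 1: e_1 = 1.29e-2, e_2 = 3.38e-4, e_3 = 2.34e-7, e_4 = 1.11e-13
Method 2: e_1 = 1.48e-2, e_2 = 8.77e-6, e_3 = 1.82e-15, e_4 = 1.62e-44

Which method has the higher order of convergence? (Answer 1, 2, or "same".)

2

Method 1: p ≈ ln(1.11e-13/2.34e-7)/ln(2.34e-7/3.38e-4) ≈ 2.00.
Method 2: p ≈ ln(1.62e-44/1.82e-15)/ln(1.82e-15/8.77e-6) ≈ 3.00.
Method 2 has the higher order (≈3.0 vs ≈2.0).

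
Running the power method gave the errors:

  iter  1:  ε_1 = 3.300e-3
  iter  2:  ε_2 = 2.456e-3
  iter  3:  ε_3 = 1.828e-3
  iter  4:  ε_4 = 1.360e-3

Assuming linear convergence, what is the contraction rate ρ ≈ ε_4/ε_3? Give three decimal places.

ρ ≈ ε_4/ε_3 = 1.360e-3/1.828e-3 = 0.74398

0.744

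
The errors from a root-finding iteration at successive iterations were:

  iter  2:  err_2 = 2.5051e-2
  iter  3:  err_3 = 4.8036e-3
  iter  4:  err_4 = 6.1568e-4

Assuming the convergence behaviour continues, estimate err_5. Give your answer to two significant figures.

First estimate the order: p ≈ ln(err_4/err_3) / ln(err_3/err_2) = ln(6.1568e-4/4.8036e-3)/ln(4.8036e-3/2.5051e-2) = ln(0.128171)/ln(0.191753) ≈ 1.2439.
Then err_5 ≈ err_4·(err_4/err_3)^p = 6.1568e-4·(0.128171)^1.2439 = 6.1568e-4·0.0776568 ≈ 4.781e-05.

4.8e-5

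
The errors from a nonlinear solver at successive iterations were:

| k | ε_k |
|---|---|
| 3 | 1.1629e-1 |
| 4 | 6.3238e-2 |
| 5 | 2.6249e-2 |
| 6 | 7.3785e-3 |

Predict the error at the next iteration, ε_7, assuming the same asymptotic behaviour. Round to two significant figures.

First estimate the order: p ≈ ln(ε_6/ε_5) / ln(ε_5/ε_4) = ln(7.3785e-3/2.6249e-2)/ln(2.6249e-2/6.3238e-2) = ln(0.281096)/ln(0.415083) ≈ 1.4433.
Then ε_7 ≈ ε_6·(ε_6/ε_5)^p = 7.3785e-3·(0.281096)^1.4433 = 7.3785e-3·0.160152 ≈ 0.001182.

1.2e-3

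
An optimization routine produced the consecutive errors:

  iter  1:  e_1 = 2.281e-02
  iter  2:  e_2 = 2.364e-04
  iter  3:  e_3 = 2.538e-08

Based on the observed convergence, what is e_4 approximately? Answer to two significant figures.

2.9e-16

First estimate the order: p ≈ ln(e_3/e_2) / ln(e_2/e_1) = ln(2.538e-08/2.364e-04)/ln(2.364e-04/2.281e-02) = ln(0.00010736)/ln(0.0103639) ≈ 2.0001.
Then e_4 ≈ e_3·(e_3/e_2)^p = 2.538e-08·(0.00010736)^2.0001 = 2.538e-08·1.15156e-08 ≈ 2.923e-16.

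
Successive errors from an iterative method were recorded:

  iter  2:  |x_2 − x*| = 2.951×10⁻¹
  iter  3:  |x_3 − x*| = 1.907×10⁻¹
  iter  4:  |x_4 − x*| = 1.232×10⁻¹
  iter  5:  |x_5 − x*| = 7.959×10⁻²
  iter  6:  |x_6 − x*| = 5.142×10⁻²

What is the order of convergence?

Consecutive ratios: |x_6 − x*|/|x_5 − x*| = 5.142×10⁻²/7.959×10⁻² = 0.646061, |x_5 − x*|/|x_4 − x*| = 7.959×10⁻²/1.232×10⁻¹ = 0.646023.
p ≈ ln(0.646061)/ln(0.646023) = -0.4369/-0.4369 ≈ 1.00.
So the convergence is linear (order 1).

1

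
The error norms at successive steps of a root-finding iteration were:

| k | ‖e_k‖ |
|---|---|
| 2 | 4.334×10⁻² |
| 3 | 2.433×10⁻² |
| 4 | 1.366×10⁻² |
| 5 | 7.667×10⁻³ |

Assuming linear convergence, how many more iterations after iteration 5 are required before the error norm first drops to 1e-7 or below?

20

Rate ρ ≈ ‖e_5‖/‖e_4‖ = 7.667×10⁻³/1.366×10⁻² = 0.5613.
After j more steps, ‖e_{5+j}‖ ≈ 7.667×10⁻³·ρ^j; need ρ^j ≤ 1e-7/7.667×10⁻³ = 1.30429e-05.
j ≥ ln(1.30429e-05)/ln(0.5613) = -11.2473/-0.57750 = 19.476.
So 20 more iterations are needed.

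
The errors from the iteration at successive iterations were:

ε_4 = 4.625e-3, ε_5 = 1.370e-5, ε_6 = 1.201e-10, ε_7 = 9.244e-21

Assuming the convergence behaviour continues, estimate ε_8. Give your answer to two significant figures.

5.5e-41

First estimate the order: p ≈ ln(ε_7/ε_6) / ln(ε_6/ε_5) = ln(9.244e-21/1.201e-10)/ln(1.201e-10/1.370e-5) = ln(7.69692e-11)/ln(8.76642e-06) ≈ 1.9999.
Then ε_8 ≈ ε_7·(ε_7/ε_6)^p = 9.244e-21·(7.69692e-11)^1.9999 = 9.244e-21·5.93807e-21 ≈ 5.489e-41.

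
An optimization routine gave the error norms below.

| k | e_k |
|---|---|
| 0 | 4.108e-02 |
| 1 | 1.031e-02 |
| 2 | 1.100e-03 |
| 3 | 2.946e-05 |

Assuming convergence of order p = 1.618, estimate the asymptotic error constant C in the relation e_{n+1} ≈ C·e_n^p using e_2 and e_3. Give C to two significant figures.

C ≈ e_3 / e_2^1.618
  = 2.946e-05 / (1.100e-03)^1.618
  = 2.946e-05 / 1.63295e-05 ≈ 1.8041

1.8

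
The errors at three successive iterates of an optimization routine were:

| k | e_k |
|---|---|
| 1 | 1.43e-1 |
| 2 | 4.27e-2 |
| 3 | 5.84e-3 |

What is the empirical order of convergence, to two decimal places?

1.65

p ≈ ln(e_3/e_2) / ln(e_2/e_1)
  = ln(5.84e-3/4.27e-2) / ln(4.27e-2/1.43e-1)
  = ln(0.136768) / ln(0.298601)
  = -1.98947 / -1.20865 ≈ 1.64603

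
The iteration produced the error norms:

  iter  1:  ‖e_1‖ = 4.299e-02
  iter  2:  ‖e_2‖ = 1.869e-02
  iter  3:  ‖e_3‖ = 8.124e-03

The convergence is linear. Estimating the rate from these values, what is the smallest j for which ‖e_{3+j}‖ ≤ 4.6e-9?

18

Rate ρ ≈ ‖e_3‖/‖e_2‖ = 8.124e-03/1.869e-02 = 0.4347.
After j more steps, ‖e_{3+j}‖ ≈ 8.124e-03·ρ^j; need ρ^j ≤ 4.6e-9/8.124e-03 = 5.66224e-07.
j ≥ ln(5.66224e-07)/ln(0.4347) = -14.3843/-0.83310 = 17.266.
So 18 more iterations are needed.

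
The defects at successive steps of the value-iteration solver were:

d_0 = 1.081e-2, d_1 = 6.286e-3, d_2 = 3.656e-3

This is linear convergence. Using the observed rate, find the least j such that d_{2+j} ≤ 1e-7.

Rate ρ ≈ d_2/d_1 = 3.656e-3/6.286e-3 = 0.5816.
After j more steps, d_{2+j} ≈ 3.656e-3·ρ^j; need ρ^j ≤ 1e-7/3.656e-3 = 2.73523e-05.
j ≥ ln(2.73523e-05)/ln(0.5816) = -10.5067/-0.54197 = 19.386.
So 20 more iterations are needed.

20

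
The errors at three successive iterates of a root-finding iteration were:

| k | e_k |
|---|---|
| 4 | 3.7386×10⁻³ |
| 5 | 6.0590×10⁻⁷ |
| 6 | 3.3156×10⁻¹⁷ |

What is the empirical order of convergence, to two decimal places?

2.71

p ≈ ln(e_6/e_5) / ln(e_5/e_4)
  = ln(3.3156×10⁻¹⁷/6.0590×10⁻⁷) / ln(6.0590×10⁻⁷/3.7386×10⁻³)
  = ln(5.47219e-11) / ln(0.000162066)
  = -23.62876 / -8.72751 ≈ 2.70739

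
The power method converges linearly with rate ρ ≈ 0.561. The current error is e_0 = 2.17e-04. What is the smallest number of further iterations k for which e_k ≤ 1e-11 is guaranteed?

30

After k steps, e_k ≈ 2.17e-04·0.561^k.
Need 0.561^k ≤ 1e-11/2.17e-04 = 4.60829e-08.
k ≥ ln(4.60829e-08)/ln(0.561) = -16.8928/-0.57803 = 29.225.
Smallest integer k = 30.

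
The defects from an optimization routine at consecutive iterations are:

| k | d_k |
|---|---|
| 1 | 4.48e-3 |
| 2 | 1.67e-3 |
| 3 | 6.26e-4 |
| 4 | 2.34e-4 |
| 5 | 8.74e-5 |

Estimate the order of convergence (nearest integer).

1

Consecutive ratios: d_5/d_4 = 8.74e-5/2.34e-4 = 0.373504, d_4/d_3 = 2.34e-4/6.26e-4 = 0.373802.
p ≈ ln(0.373504)/ln(0.373802) = -0.9848/-0.9840 ≈ 1.00.
So the convergence is linear (order 1).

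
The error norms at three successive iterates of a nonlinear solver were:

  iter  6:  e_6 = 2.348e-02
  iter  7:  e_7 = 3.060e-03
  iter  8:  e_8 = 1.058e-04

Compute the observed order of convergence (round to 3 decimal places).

1.651

p ≈ ln(e_8/e_7) / ln(e_7/e_6)
  = ln(1.058e-04/3.060e-03) / ln(3.060e-03/2.348e-02)
  = ln(0.0345752) / ln(0.130324)
  = -3.364619 / -2.037732 ≈ 1.651159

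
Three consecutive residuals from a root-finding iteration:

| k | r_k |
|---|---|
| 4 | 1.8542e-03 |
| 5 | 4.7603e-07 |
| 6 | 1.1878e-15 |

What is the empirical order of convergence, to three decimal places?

p ≈ ln(r_6/r_5) / ln(r_5/r_4)
  = ln(1.1878e-15/4.7603e-07) / ln(4.7603e-07/1.8542e-03)
  = ln(2.49522e-09) / ln(0.000256731)
  = -19.808889 / -8.267482 ≈ 2.396000

2.396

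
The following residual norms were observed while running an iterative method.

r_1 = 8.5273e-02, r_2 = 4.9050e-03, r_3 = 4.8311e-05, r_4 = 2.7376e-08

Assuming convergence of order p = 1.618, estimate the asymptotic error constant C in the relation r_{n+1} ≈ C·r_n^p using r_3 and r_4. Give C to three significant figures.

0.263

C ≈ r_4 / r_3^1.618
  = 2.7376e-08 / (4.8311e-05)^1.618
  = 2.7376e-08 / 1.03941e-07 ≈ 0.26338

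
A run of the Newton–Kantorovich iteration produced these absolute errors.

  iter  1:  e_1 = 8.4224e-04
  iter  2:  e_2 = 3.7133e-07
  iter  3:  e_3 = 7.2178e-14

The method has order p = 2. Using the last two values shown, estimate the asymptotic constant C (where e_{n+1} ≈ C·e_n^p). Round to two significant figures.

C ≈ e_3 / e_2^2
  = 7.2178e-14 / (3.7133e-07)^2
  = 7.2178e-14 / 1.37886e-13 ≈ 0.52346

0.52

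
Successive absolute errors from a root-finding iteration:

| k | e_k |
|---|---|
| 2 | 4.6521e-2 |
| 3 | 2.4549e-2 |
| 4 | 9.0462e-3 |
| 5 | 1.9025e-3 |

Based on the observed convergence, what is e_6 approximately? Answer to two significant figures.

1.7e-4

First estimate the order: p ≈ ln(e_5/e_4) / ln(e_4/e_3) = ln(1.9025e-3/9.0462e-3)/ln(9.0462e-3/2.4549e-2) = ln(0.210309)/ln(0.368496) ≈ 1.5618.
Then e_6 ≈ e_5·(e_5/e_4)^p = 1.9025e-3·(0.210309)^1.5618 = 1.9025e-3·0.0875869 ≈ 0.0001666.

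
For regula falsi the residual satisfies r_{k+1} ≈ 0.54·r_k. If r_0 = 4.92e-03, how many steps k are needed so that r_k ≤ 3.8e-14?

After k steps, r_k ≈ 4.92e-03·0.54^k.
Need 0.54^k ≤ 3.8e-14/4.92e-03 = 7.72358e-12.
k ≥ ln(7.72358e-12)/ln(0.54) = -25.5867/-0.61619 = 41.524.
Smallest integer k = 42.

42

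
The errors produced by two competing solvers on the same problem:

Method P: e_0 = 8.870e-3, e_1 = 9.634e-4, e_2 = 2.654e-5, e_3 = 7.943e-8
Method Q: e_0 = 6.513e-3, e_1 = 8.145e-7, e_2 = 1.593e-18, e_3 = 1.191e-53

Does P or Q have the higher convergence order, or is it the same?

Q

Method P: p ≈ ln(7.943e-8/2.654e-5)/ln(2.654e-5/9.634e-4) ≈ 1.62.
Method Q: p ≈ ln(1.191e-53/1.593e-18)/ln(1.593e-18/8.145e-7) ≈ 3.00.
Method Q has the higher order (≈3.0 vs ≈1.6).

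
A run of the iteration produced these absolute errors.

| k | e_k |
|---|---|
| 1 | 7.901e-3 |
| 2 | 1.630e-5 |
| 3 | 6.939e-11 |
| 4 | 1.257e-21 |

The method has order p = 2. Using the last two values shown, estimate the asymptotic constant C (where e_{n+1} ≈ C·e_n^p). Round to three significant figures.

0.261

C ≈ e_4 / e_3^2
  = 1.257e-21 / (6.939e-11)^2
  = 1.257e-21 / 4.81497e-21 ≈ 0.26106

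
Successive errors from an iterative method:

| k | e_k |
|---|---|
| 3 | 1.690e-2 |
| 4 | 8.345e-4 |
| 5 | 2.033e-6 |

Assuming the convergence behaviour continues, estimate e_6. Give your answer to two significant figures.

First estimate the order: p ≈ ln(e_5/e_4) / ln(e_4/e_3) = ln(2.033e-6/8.345e-4)/ln(8.345e-4/1.690e-2) = ln(0.00243619)/ln(0.0493787) ≈ 2.0003.
Then e_6 ≈ e_5·(e_5/e_4)^p = 2.033e-6·(0.00243619)^2.0003 = 2.033e-6·5.92432e-06 ≈ 1.204e-11.

1.2e-11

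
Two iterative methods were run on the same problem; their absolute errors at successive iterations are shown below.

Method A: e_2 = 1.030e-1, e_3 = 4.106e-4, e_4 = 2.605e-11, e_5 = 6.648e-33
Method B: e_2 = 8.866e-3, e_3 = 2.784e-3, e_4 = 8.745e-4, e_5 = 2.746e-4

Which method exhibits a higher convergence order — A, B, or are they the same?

Method A: p ≈ ln(6.648e-33/2.605e-11)/ln(2.605e-11/4.106e-4) ≈ 3.00.
Method B: p ≈ ln(2.746e-4/8.745e-4)/ln(8.745e-4/2.784e-3) ≈ 1.00.
Method A has the higher order (≈3.0 vs ≈1.0).

A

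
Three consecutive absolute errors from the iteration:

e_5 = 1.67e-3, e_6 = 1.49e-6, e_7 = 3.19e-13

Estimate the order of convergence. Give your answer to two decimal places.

p ≈ ln(e_7/e_6) / ln(e_6/e_5)
  = ln(3.19e-13/1.49e-6) / ln(1.49e-6/1.67e-3)
  = ln(2.14094e-07) / ln(0.000892216)
  = -15.35685 / -7.02180 ≈ 2.18702

2.19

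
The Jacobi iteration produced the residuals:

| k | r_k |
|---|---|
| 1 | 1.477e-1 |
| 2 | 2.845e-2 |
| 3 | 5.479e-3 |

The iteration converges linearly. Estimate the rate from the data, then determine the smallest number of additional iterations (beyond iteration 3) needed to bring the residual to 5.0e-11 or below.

12

Rate ρ ≈ r_3/r_2 = 5.479e-3/2.845e-2 = 0.1926.
After j more steps, r_{3+j} ≈ 5.479e-3·ρ^j; need ρ^j ≤ 5.0e-11/5.479e-3 = 9.12575e-09.
j ≥ ln(9.12575e-09)/ln(0.1926) = -18.5122/-1.64714 = 11.239.
So 12 more iterations are needed.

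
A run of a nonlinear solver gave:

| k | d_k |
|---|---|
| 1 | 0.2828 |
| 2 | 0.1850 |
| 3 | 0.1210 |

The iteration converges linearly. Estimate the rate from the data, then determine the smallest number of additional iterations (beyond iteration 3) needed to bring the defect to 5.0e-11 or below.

Rate ρ ≈ d_3/d_2 = 0.1210/0.1850 = 0.6541.
After j more steps, d_{3+j} ≈ 0.1210·ρ^j; need ρ^j ≤ 5.0e-11/0.1210 = 4.13223e-10.
j ≥ ln(4.13223e-10)/ln(0.6541) = -21.6070/-0.42450 = 50.900.
So 51 more iterations are needed.

51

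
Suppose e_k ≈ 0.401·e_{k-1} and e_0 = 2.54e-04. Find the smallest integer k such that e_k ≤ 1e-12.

22

After k steps, e_k ≈ 2.54e-04·0.401^k.
Need 0.401^k ≤ 1e-12/2.54e-04 = 3.93701e-09.
k ≥ ln(3.93701e-09)/ln(0.401) = -19.3528/-0.91379 = 21.179.
Smallest integer k = 22.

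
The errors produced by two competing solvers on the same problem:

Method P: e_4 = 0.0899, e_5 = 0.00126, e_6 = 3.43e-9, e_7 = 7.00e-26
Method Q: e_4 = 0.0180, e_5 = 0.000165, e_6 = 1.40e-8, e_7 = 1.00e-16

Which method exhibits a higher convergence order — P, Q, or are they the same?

Method P: p ≈ ln(7.00e-26/3.43e-9)/ln(3.43e-9/0.00126) ≈ 3.00.
Method Q: p ≈ ln(1.00e-16/1.40e-8)/ln(1.40e-8/0.000165) ≈ 2.00.
Method P has the higher order (≈3.0 vs ≈2.0).

P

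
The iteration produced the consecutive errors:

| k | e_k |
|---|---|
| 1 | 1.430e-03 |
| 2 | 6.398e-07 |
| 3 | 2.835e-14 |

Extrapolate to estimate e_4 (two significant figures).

2.0e-30

First estimate the order: p ≈ ln(e_3/e_2) / ln(e_2/e_1) = ln(2.835e-14/6.398e-07)/ln(6.398e-07/1.430e-03) = ln(4.43107e-08)/ln(0.000447413) ≈ 2.1955.
Then e_4 ≈ e_3·(e_3/e_2)^p = 2.835e-14·(4.43107e-08)^2.1955 = 2.835e-14·7.16819e-17 ≈ 2.032e-30.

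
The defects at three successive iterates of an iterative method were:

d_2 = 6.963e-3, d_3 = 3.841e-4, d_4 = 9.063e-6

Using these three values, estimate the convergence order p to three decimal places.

1.293

p ≈ ln(d_4/d_3) / ln(d_3/d_2)
  = ln(9.063e-6/3.841e-4) / ln(3.841e-4/6.963e-3)
  = ln(0.0235954) / ln(0.055163)
  = -3.746704 / -2.897463 ≈ 1.293098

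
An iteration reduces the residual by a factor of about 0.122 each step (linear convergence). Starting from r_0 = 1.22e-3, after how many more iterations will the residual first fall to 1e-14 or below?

13

After k steps, r_k ≈ 1.22e-3·0.122^k.
Need 0.122^k ≤ 1e-14/1.22e-3 = 8.19672e-12.
k ≥ ln(8.19672e-12)/ln(0.122) = -25.5273/-2.10373 = 12.134.
Smallest integer k = 13.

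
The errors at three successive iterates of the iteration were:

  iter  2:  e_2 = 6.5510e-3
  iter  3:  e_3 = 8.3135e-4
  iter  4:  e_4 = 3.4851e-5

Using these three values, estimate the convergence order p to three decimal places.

1.537

p ≈ ln(e_4/e_3) / ln(e_3/e_2)
  = ln(3.4851e-5/8.3135e-4) / ln(8.3135e-4/6.5510e-3)
  = ln(0.041921) / ln(0.126904)
  = -3.171968 / -2.064324 ≈ 1.536565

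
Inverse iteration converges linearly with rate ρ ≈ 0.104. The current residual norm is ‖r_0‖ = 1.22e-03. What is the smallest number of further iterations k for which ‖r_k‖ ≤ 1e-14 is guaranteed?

After k steps, ‖r_k‖ ≈ 1.22e-03·0.104^k.
Need 0.104^k ≤ 1e-14/1.22e-03 = 8.19672e-12.
k ≥ ln(8.19672e-12)/ln(0.104) = -25.5273/-2.26336 = 11.278.
Smallest integer k = 12.

12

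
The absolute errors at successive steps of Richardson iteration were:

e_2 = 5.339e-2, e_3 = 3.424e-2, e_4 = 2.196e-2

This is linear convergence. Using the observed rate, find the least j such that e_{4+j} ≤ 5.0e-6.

19

Rate ρ ≈ e_4/e_3 = 2.196e-2/3.424e-2 = 0.6414.
After j more steps, e_{4+j} ≈ 2.196e-2·ρ^j; need ρ^j ≤ 5.0e-6/2.196e-2 = 0.000227687.
j ≥ ln(0.000227687)/ln(0.6414) = -8.3875/-0.44410 = 18.887.
So 19 more iterations are needed.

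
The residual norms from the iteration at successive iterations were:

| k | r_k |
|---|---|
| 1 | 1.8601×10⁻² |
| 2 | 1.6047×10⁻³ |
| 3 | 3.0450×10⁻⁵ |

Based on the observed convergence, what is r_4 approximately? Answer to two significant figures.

5.0e-8

First estimate the order: p ≈ ln(r_3/r_2) / ln(r_2/r_1) = ln(3.0450×10⁻⁵/1.6047×10⁻³)/ln(1.6047×10⁻³/1.8601×10⁻²) = ln(0.0189755)/ln(0.0862696) ≈ 1.6180.
Then r_4 ≈ r_3·(r_3/r_2)^p = 3.0450×10⁻⁵·(0.0189755)^1.6180 = 3.0450×10⁻⁵·0.00163726 ≈ 4.985e-08.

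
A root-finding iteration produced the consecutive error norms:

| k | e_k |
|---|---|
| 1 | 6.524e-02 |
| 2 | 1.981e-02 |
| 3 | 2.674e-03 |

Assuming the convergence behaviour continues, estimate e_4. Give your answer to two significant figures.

9.2e-5

First estimate the order: p ≈ ln(e_3/e_2) / ln(e_2/e_1) = ln(2.674e-03/1.981e-02)/ln(1.981e-02/6.524e-02) = ln(0.134982)/ln(0.303648) ≈ 1.6802.
Then e_4 ≈ e_3·(e_3/e_2)^p = 2.674e-03·(0.134982)^1.6802 = 2.674e-03·0.0345692 ≈ 9.244e-05.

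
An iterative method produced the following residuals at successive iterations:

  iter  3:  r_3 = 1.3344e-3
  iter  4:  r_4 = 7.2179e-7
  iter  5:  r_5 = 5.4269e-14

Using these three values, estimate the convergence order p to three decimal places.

p ≈ ln(r_5/r_4) / ln(r_4/r_3)
  = ln(5.4269e-14/7.2179e-7) / ln(7.2179e-7/1.3344e-3)
  = ln(7.51867e-08) / ln(0.00054091)
  = -16.403291 / -7.522258 ≈ 2.180634

2.181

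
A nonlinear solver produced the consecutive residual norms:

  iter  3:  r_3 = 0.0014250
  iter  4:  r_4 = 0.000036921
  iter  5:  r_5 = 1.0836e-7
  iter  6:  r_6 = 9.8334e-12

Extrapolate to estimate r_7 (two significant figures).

3.5e-18

First estimate the order: p ≈ ln(r_6/r_5) / ln(r_5/r_4) = ln(9.8334e-12/1.0836e-7)/ln(1.0836e-7/0.000036921) = ln(9.07475e-05)/ln(0.00293492) ≈ 1.5962.
Then r_7 ≈ r_6·(r_6/r_5)^p = 9.8334e-12·(9.07475e-05)^1.5962 = 9.8334e-12·3.53098e-07 ≈ 3.472e-18.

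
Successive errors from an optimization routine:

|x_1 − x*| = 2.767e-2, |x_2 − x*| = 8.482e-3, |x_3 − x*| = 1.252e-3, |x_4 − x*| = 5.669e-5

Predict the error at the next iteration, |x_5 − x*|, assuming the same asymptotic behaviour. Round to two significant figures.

3.8e-7

First estimate the order: p ≈ ln(|x_4 − x*|/|x_3 − x*|) / ln(|x_3 − x*|/|x_2 − x*|) = ln(5.669e-5/1.252e-3)/ln(1.252e-3/8.482e-3) = ln(0.0452796)/ln(0.147607) ≈ 1.6177.
Then |x_5 − x*| ≈ |x_4 − x*|·(|x_4 − x*|/|x_3 − x*|)^p = 5.669e-5·(0.0452796)^1.6177 = 5.669e-5·0.00669351 ≈ 3.795e-07.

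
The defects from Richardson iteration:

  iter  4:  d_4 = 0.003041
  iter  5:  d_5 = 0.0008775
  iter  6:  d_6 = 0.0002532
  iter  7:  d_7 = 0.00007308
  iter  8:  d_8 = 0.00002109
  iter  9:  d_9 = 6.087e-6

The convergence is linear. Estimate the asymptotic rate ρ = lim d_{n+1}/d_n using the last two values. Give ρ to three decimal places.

0.289

ρ ≈ d_9/d_8 = 6.087e-6/0.00002109 = 0.28862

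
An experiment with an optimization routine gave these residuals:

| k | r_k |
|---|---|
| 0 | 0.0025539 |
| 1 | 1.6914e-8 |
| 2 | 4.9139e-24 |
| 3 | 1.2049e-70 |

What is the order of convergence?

Consecutive ratios: r_3/r_2 = 1.2049e-70/4.9139e-24 = 2.45202e-47, r_2/r_1 = 4.9139e-24/1.6914e-8 = 2.90523e-16.
p ≈ ln(2.45202e-47)/ln(2.90523e-16) = -107.3246/-35.7749 ≈ 3.00.
So the convergence is cubic (order 3).

3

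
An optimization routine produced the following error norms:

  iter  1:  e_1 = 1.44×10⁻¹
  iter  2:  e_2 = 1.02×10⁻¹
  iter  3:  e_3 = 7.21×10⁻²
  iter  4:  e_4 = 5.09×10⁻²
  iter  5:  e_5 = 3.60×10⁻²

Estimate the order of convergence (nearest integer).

1

Consecutive ratios: e_5/e_4 = 3.60×10⁻²/5.09×10⁻² = 0.707269, e_4/e_3 = 5.09×10⁻²/7.21×10⁻² = 0.705964.
p ≈ ln(0.707269)/ln(0.705964) = -0.3463/-0.3482 ≈ 0.99.
So the convergence is linear (order 1).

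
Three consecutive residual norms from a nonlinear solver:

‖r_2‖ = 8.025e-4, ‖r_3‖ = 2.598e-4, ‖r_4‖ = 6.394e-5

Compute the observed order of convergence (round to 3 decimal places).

1.243

p ≈ ln(‖r_4‖/‖r_3‖) / ln(‖r_3‖/‖r_2‖)
  = ln(6.394e-5/2.598e-4) / ln(2.598e-4/8.025e-4)
  = ln(0.246112) / ln(0.323738)
  = -1.401969 / -1.127821 ≈ 1.243078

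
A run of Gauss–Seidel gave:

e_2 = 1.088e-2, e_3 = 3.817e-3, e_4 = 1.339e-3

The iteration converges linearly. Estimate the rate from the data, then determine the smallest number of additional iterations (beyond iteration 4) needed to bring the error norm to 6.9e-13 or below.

Rate ρ ≈ e_4/e_3 = 1.339e-3/3.817e-3 = 0.3508.
After j more steps, e_{4+j} ≈ 1.339e-3·ρ^j; need ρ^j ≤ 6.9e-13/1.339e-3 = 5.1531e-10.
j ≥ ln(5.1531e-10)/ln(0.3508) = -21.3863/-1.04754 = 20.416.
So 21 more iterations are needed.

21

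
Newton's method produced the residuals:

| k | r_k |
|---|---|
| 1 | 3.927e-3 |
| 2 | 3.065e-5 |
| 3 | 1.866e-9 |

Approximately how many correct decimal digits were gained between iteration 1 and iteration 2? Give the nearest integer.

2

Digits gained ≈ log₁₀(r_1/r_2) = log₁₀(3.927e-3/3.065e-5) = log₁₀(128.124) ≈ 2.108.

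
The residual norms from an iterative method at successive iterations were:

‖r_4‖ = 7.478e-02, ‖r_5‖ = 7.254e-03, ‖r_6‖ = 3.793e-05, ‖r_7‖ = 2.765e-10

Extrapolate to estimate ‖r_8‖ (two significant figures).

First estimate the order: p ≈ ln(‖r_7‖/‖r_6‖) / ln(‖r_6‖/‖r_5‖) = ln(2.765e-10/3.793e-05)/ln(3.793e-05/7.254e-03) = ln(7.28974e-06)/ln(0.00522884) ≈ 2.2516.
Then ‖r_8‖ ≈ ‖r_7‖·(‖r_7‖/‖r_6‖)^p = 2.765e-10·(7.28974e-06)^2.2516 = 2.765e-10·2.70946e-12 ≈ 7.492e-22.

7.5e-22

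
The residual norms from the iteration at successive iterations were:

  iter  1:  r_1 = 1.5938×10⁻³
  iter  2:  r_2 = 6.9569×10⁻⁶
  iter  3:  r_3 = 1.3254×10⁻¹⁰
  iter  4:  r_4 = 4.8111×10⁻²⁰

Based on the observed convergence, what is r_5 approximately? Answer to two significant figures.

First estimate the order: p ≈ ln(r_4/r_3) / ln(r_3/r_2) = ln(4.8111×10⁻²⁰/1.3254×10⁻¹⁰)/ln(1.3254×10⁻¹⁰/6.9569×10⁻⁶) = ln(3.62992e-10)/ln(1.90516e-05) ≈ 2.0000.
Then r_5 ≈ r_4·(r_4/r_3)^p = 4.8111×10⁻²⁰·(3.62992e-10)^2.0000 = 4.8111×10⁻²⁰·1.31763e-19 ≈ 6.339e-39.

6.3e-39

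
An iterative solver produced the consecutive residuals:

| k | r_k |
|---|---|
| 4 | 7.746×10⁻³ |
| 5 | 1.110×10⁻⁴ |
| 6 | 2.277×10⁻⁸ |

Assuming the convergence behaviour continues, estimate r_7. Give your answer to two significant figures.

First estimate the order: p ≈ ln(r_6/r_5) / ln(r_5/r_4) = ln(2.277×10⁻⁸/1.110×10⁻⁴)/ln(1.110×10⁻⁴/7.746×10⁻³) = ln(0.000205135)/ln(0.01433) ≈ 2.0002.
Then r_7 ≈ r_6·(r_6/r_5)^p = 2.277×10⁻⁸·(0.000205135)^2.0002 = 2.277×10⁻⁸·4.2009e-08 ≈ 9.565e-16.

9.6e-16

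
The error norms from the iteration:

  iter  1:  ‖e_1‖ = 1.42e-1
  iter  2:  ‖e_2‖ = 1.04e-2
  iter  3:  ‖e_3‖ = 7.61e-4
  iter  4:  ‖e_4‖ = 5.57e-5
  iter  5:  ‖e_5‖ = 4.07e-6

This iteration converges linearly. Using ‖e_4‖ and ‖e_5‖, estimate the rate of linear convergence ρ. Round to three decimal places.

ρ ≈ ‖e_5‖/‖e_4‖ = 4.07e-6/5.57e-5 = 0.07307

0.073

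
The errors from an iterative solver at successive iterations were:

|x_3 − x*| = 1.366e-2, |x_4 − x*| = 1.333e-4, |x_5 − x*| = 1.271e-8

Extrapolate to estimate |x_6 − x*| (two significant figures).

1.2e-16

First estimate the order: p ≈ ln(|x_5 − x*|/|x_4 − x*|) / ln(|x_4 − x*|/|x_3 − x*|) = ln(1.271e-8/1.333e-4)/ln(1.333e-4/1.366e-2) = ln(9.53488e-05)/ln(0.00975842) ≈ 1.9997.
Then |x_6 − x*| ≈ |x_5 − x*|·(|x_5 − x*|/|x_4 − x*|)^p = 1.271e-8·(9.53488e-05)^1.9997 = 1.271e-8·9.11668e-09 ≈ 1.159e-16.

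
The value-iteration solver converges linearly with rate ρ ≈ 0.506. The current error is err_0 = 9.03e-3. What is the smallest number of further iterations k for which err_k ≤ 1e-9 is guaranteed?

24

After k steps, err_k ≈ 9.03e-3·0.506^k.
Need 0.506^k ≤ 1e-9/9.03e-3 = 1.10742e-07.
k ≥ ln(1.10742e-07)/ln(0.506) = -16.0161/-0.68122 = 23.511.
Smallest integer k = 24.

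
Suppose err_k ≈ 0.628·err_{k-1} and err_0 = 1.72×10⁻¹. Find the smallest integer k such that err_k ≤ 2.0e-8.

35

After k steps, err_k ≈ 1.72×10⁻¹·0.628^k.
Need 0.628^k ≤ 2.0e-8/1.72×10⁻¹ = 1.16279e-07.
k ≥ ln(1.16279e-07)/ln(0.628) = -15.9673/-0.46522 = 34.322.
Smallest integer k = 35.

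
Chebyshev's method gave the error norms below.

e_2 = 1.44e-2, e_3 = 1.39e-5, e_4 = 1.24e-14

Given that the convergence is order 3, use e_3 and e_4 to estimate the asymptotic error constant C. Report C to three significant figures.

4.62

C ≈ e_4 / e_3^3
  = 1.24e-14 / (1.39e-5)^3
  = 1.24e-14 / 2.68562e-15 ≈ 4.6172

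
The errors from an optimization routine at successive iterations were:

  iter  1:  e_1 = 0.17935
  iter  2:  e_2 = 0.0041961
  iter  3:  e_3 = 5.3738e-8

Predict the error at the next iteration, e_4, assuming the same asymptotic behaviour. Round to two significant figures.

1.1e-22

First estimate the order: p ≈ ln(e_3/e_2) / ln(e_2/e_1) = ln(5.3738e-8/0.0041961)/ln(0.0041961/0.17935) = ln(1.28067e-05)/ln(0.0233962) ≈ 3.0000.
Then e_4 ≈ e_3·(e_3/e_2)^p = 5.3738e-8·(1.28067e-05)^3.0000 = 5.3738e-8·2.10045e-15 ≈ 1.129e-22.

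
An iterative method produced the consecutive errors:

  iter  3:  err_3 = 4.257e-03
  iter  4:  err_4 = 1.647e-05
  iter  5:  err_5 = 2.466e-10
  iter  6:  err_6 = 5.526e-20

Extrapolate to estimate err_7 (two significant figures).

First estimate the order: p ≈ ln(err_6/err_5) / ln(err_5/err_4) = ln(5.526e-20/2.466e-10)/ln(2.466e-10/1.647e-05) = ln(2.24088e-10)/ln(1.49727e-05) ≈ 2.0000.
Then err_7 ≈ err_6·(err_6/err_5)^p = 5.526e-20·(2.24088e-10)^2.0000 = 5.526e-20·5.02154e-20 ≈ 2.775e-39.

2.8e-39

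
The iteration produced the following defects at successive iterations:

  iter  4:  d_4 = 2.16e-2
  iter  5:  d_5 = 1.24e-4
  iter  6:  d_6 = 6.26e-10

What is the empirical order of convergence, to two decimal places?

p ≈ ln(d_6/d_5) / ln(d_5/d_4)
  = ln(6.26e-10/1.24e-4) / ln(1.24e-4/2.16e-2)
  = ln(5.04839e-06) / ln(0.00574074)
  = -12.19644 / -5.16017 ≈ 2.36357

2.36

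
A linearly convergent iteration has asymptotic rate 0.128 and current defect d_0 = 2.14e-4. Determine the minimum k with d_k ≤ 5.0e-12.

After k steps, d_k ≈ 2.14e-4·0.128^k.
Need 0.128^k ≤ 5.0e-12/2.14e-4 = 2.33645e-08.
k ≥ ln(2.33645e-08)/ln(0.128) = -17.5720/-2.05573 = 8.548.
Smallest integer k = 9.

9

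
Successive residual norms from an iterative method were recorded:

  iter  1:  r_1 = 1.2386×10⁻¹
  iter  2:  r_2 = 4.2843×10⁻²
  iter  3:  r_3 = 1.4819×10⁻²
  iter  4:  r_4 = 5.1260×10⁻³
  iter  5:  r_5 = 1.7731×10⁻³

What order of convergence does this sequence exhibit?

Consecutive ratios: r_5/r_4 = 1.7731×10⁻³/5.1260×10⁻³ = 0.345903, r_4/r_3 = 5.1260×10⁻³/1.4819×10⁻² = 0.345907.
p ≈ ln(0.345903)/ln(0.345907) = -1.0616/-1.0616 ≈ 1.00.
So the convergence is linear (order 1).

1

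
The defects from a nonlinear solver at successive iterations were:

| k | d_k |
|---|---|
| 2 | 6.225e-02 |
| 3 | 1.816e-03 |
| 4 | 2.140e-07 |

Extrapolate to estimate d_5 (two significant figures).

1.9e-17

First estimate the order: p ≈ ln(d_4/d_3) / ln(d_3/d_2) = ln(2.140e-07/1.816e-03)/ln(1.816e-03/6.225e-02) = ln(0.000117841)/ln(0.0291727) ≈ 2.5594.
Then d_5 ≈ d_4·(d_4/d_3)^p = 2.140e-07·(0.000117841)^2.5594 = 2.140e-07·8.80797e-11 ≈ 1.885e-17.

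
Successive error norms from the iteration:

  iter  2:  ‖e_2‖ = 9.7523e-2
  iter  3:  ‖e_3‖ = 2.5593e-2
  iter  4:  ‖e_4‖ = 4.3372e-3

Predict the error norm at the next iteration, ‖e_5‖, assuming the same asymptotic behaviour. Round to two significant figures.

4.1e-4

First estimate the order: p ≈ ln(‖e_4‖/‖e_3‖) / ln(‖e_3‖/‖e_2‖) = ln(4.3372e-3/2.5593e-2)/ln(2.5593e-2/9.7523e-2) = ln(0.169468)/ln(0.26243) ≈ 1.3269.
Then ‖e_5‖ ≈ ‖e_4‖·(‖e_4‖/‖e_3‖)^p = 4.3372e-3·(0.169468)^1.3269 = 4.3372e-3·0.0948585 ≈ 0.0004114.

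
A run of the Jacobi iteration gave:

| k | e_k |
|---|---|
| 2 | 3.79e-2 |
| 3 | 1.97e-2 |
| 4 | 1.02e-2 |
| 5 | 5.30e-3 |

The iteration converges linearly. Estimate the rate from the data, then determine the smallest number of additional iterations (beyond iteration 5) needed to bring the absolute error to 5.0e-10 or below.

25

Rate ρ ≈ e_5/e_4 = 5.30e-3/1.02e-2 = 0.5196.
After j more steps, e_{5+j} ≈ 5.30e-3·ρ^j; need ρ^j ≤ 5.0e-10/5.30e-3 = 9.43396e-08.
j ≥ ln(9.43396e-08)/ln(0.5196) = -16.1764/-0.65470 = 24.708.
So 25 more iterations are needed.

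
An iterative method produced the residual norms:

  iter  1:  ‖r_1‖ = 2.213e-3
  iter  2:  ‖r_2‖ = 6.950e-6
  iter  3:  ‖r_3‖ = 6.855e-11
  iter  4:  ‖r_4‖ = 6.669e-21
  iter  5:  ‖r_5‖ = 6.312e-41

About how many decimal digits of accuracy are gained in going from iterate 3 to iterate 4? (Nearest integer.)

10

Digits gained ≈ log₁₀(‖r_3‖/‖r_4‖) = log₁₀(6.855e-11/6.669e-21) = log₁₀(1.02789e+10) ≈ 10.012.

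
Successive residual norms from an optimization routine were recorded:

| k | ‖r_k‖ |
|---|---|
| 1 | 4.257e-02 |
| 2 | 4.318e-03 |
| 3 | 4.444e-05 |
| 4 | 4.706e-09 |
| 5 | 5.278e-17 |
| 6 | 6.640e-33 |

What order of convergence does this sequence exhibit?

Consecutive ratios: ‖r_6‖/‖r_5‖ = 6.640e-33/5.278e-17 = 1.25805e-16, ‖r_5‖/‖r_4‖ = 5.278e-17/4.706e-09 = 1.12155e-08.
p ≈ ln(1.25805e-16)/ln(1.12155e-08) = -36.6118/-18.3060 ≈ 2.00.
So the convergence is quadratic (order 2).

2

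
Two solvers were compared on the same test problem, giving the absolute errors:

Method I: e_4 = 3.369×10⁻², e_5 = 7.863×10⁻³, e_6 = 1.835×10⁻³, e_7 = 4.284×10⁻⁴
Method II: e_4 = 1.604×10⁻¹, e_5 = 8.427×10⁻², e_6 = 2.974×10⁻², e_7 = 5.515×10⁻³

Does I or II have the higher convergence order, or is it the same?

Method I: p ≈ ln(4.284×10⁻⁴/1.835×10⁻³)/ln(1.835×10⁻³/7.863×10⁻³) ≈ 1.00.
Method II: p ≈ ln(5.515×10⁻³/2.974×10⁻²)/ln(2.974×10⁻²/8.427×10⁻²) ≈ 1.62.
Method II has the higher order (≈1.6 vs ≈1.0).

II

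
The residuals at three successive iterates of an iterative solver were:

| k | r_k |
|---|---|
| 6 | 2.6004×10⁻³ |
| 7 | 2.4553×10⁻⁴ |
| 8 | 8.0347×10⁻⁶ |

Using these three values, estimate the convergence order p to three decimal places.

p ≈ ln(r_8/r_7) / ln(r_7/r_6)
  = ln(8.0347×10⁻⁶/2.4553×10⁻⁴) / ln(2.4553×10⁻⁴/2.6004×10⁻³)
  = ln(0.0327239) / ln(0.0944201)
  = -3.419650 / -2.360001 ≈ 1.449004

1.449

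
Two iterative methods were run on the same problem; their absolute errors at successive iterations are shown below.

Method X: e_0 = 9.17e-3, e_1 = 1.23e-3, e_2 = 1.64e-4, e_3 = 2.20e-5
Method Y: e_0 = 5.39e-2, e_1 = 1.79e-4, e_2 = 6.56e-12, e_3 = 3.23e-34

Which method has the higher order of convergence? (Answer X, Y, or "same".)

Y

Method X: p ≈ ln(2.20e-5/1.64e-4)/ln(1.64e-4/1.23e-3) ≈ 1.00.
Method Y: p ≈ ln(3.23e-34/6.56e-12)/ln(6.56e-12/1.79e-4) ≈ 3.00.
Method Y has the higher order (≈3.0 vs ≈1.0).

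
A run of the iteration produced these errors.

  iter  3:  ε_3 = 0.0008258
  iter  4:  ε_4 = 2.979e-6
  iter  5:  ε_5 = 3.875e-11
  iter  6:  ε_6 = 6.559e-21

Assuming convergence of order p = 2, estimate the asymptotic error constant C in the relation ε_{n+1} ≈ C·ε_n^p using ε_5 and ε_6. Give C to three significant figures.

4.37

C ≈ ε_6 / ε_5^2
  = 6.559e-21 / (3.875e-11)^2
  = 6.559e-21 / 1.50156e-21 ≈ 4.3681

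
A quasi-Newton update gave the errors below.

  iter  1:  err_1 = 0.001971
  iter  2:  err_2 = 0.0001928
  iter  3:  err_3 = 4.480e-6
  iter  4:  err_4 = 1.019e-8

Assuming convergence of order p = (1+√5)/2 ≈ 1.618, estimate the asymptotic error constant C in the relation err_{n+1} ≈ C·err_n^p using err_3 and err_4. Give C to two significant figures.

C ≈ err_4 / err_3^1.618
  = 1.019e-8 / (4.480e-6)^1.618
  = 1.019e-8 / 2.21701e-09 ≈ 4.5963

4.6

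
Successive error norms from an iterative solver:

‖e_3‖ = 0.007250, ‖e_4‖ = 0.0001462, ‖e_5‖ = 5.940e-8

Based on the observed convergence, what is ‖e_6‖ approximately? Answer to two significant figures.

First estimate the order: p ≈ ln(‖e_5‖/‖e_4‖) / ln(‖e_4‖/‖e_3‖) = ln(5.940e-8/0.0001462)/ln(0.0001462/0.007250) = ln(0.000406293)/ln(0.0201655) ≈ 2.0002.
Then ‖e_6‖ ≈ ‖e_5‖·(‖e_5‖/‖e_4‖)^p = 5.940e-8·(0.000406293)^2.0002 = 5.940e-8·1.64816e-07 ≈ 9.79e-15.

9.8e-15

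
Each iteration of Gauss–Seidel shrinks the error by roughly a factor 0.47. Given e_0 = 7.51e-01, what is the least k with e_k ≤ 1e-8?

After k steps, e_k ≈ 7.51e-01·0.47^k.
Need 0.47^k ≤ 1e-8/7.51e-01 = 1.33156e-08.
k ≥ ln(1.33156e-08)/ln(0.47) = -18.1343/-0.75502 = 24.018.
Smallest integer k = 25.

25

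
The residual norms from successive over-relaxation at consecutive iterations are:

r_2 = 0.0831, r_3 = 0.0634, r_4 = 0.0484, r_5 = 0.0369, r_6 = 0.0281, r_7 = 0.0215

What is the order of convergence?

Consecutive ratios: r_7/r_6 = 0.0215/0.0281 = 0.765125, r_6/r_5 = 0.0281/0.0369 = 0.761518.
p ≈ ln(0.765125)/ln(0.761518) = -0.2677/-0.2724 ≈ 0.98.
So the convergence is linear (order 1).

1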